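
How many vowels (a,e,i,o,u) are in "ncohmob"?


Input: ncohmob
Checking each character:
  'n' at position 0: consonant
  'c' at position 1: consonant
  'o' at position 2: vowel (running total: 1)
  'h' at position 3: consonant
  'm' at position 4: consonant
  'o' at position 5: vowel (running total: 2)
  'b' at position 6: consonant
Total vowels: 2

2


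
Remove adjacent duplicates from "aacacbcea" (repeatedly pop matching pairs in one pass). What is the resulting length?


Input: aacacbcea
Stack-based adjacent duplicate removal:
  Read 'a': push. Stack: a
  Read 'a': matches stack top 'a' => pop. Stack: (empty)
  Read 'c': push. Stack: c
  Read 'a': push. Stack: ca
  Read 'c': push. Stack: cac
  Read 'b': push. Stack: cacb
  Read 'c': push. Stack: cacbc
  Read 'e': push. Stack: cacbce
  Read 'a': push. Stack: cacbcea
Final stack: "cacbcea" (length 7)

7


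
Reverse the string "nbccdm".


Input: nbccdm
Reading characters right to left:
  Position 5: 'm'
  Position 4: 'd'
  Position 3: 'c'
  Position 2: 'c'
  Position 1: 'b'
  Position 0: 'n'
Reversed: mdccbn

mdccbn


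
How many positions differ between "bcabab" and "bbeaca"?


Comparing "bcabab" and "bbeaca" position by position:
  Position 0: 'b' vs 'b' => same
  Position 1: 'c' vs 'b' => DIFFER
  Position 2: 'a' vs 'e' => DIFFER
  Position 3: 'b' vs 'a' => DIFFER
  Position 4: 'a' vs 'c' => DIFFER
  Position 5: 'b' vs 'a' => DIFFER
Positions that differ: 5

5


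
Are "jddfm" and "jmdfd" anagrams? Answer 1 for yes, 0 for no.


Strings: "jddfm", "jmdfd"
Sorted first:  ddfjm
Sorted second: ddfjm
Sorted forms match => anagrams

1


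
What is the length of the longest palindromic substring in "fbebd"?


Input: "fbebd"
Checking substrings for palindromes:
  [1:4] "beb" (len 3) => palindrome
Longest palindromic substring: "beb" with length 3

3


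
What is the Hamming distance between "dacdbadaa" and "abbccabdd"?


Comparing "dacdbadaa" and "abbccabdd" position by position:
  Position 0: 'd' vs 'a' => differ
  Position 1: 'a' vs 'b' => differ
  Position 2: 'c' vs 'b' => differ
  Position 3: 'd' vs 'c' => differ
  Position 4: 'b' vs 'c' => differ
  Position 5: 'a' vs 'a' => same
  Position 6: 'd' vs 'b' => differ
  Position 7: 'a' vs 'd' => differ
  Position 8: 'a' vs 'd' => differ
Total differences (Hamming distance): 8

8


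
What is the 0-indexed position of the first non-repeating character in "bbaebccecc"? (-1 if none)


Input: bbaebccecc
Character frequencies:
  'a': 1
  'b': 3
  'c': 4
  'e': 2
Scanning left to right for freq == 1:
  Position 0 ('b'): freq=3, skip
  Position 1 ('b'): freq=3, skip
  Position 2 ('a'): unique! => answer = 2

2


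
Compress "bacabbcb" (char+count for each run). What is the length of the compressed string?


Input: bacabbcb
Runs:
  'b' x 1 => "b1"
  'a' x 1 => "a1"
  'c' x 1 => "c1"
  'a' x 1 => "a1"
  'b' x 2 => "b2"
  'c' x 1 => "c1"
  'b' x 1 => "b1"
Compressed: "b1a1c1a1b2c1b1"
Compressed length: 14

14


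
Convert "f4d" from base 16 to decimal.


Input: "f4d" in base 16
Positional expansion:
  Digit 'f' (value 15) x 16^2 = 3840
  Digit '4' (value 4) x 16^1 = 64
  Digit 'd' (value 13) x 16^0 = 13
Sum = 3917

3917


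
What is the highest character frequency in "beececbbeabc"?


Input: beececbbeabc
Character counts:
  'a': 1
  'b': 4
  'c': 3
  'e': 4
Maximum frequency: 4

4


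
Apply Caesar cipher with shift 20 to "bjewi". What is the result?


Caesar cipher: shift "bjewi" by 20
  'b' (pos 1) + 20 = pos 21 = 'v'
  'j' (pos 9) + 20 = pos 3 = 'd'
  'e' (pos 4) + 20 = pos 24 = 'y'
  'w' (pos 22) + 20 = pos 16 = 'q'
  'i' (pos 8) + 20 = pos 2 = 'c'
Result: vdyqc

vdyqc


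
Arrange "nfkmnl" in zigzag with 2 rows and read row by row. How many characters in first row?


Zigzag "nfkmnl" into 2 rows:
Placing characters:
  'n' => row 0
  'f' => row 1
  'k' => row 0
  'm' => row 1
  'n' => row 0
  'l' => row 1
Rows:
  Row 0: "nkn"
  Row 1: "fml"
First row length: 3

3


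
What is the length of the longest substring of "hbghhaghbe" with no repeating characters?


Input: "hbghhaghbe"
Sliding window (track last position of each char):
  Position 0 ('h'): window [0,0] length 1 -- new best
  Position 1 ('b'): window [0,1] length 2 -- new best
  Position 2 ('g'): window [0,2] length 3 -- new best
  Position 3 ('h'): repeat (last at 0), move window start to 1
  Position 3 ('h'): window [1,3] length 3
  Position 4 ('h'): repeat (last at 3), move window start to 4
  Position 4 ('h'): window [4,4] length 1
  Position 5 ('a'): window [4,5] length 2
  Position 6 ('g'): window [4,6] length 3
  Position 7 ('h'): repeat (last at 4), move window start to 5
  Position 7 ('h'): window [5,7] length 3
  Position 8 ('b'): window [5,8] length 4 -- new best
  Position 9 ('e'): window [5,9] length 5 -- new best
Longest substring with no repeats: "aghbe" with length 5

5


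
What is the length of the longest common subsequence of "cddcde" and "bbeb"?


LCS of "cddcde" and "bbeb"
DP table:
           b    b    e    b
      0    0    0    0    0
  c   0    0    0    0    0
  d   0    0    0    0    0
  d   0    0    0    0    0
  c   0    0    0    0    0
  d   0    0    0    0    0
  e   0    0    0    1    1
LCS length = dp[6][4] = 1

1


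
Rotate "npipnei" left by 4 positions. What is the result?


Input: "npipnei", rotate left by 4
First 4 characters: "npip"
Remaining characters: "nei"
Concatenate remaining + first: "nei" + "npip" = "neinpip"

neinpip


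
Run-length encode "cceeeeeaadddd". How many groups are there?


Input: cceeeeeaadddd
Scanning for consecutive runs:
  Group 1: 'c' x 2 (positions 0-1)
  Group 2: 'e' x 5 (positions 2-6)
  Group 3: 'a' x 2 (positions 7-8)
  Group 4: 'd' x 4 (positions 9-12)
Total groups: 4

4


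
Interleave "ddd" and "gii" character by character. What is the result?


Interleaving "ddd" and "gii":
  Position 0: 'd' from first, 'g' from second => "dg"
  Position 1: 'd' from first, 'i' from second => "di"
  Position 2: 'd' from first, 'i' from second => "di"
Result: dgdidi

dgdidi


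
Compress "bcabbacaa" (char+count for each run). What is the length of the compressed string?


Input: bcabbacaa
Runs:
  'b' x 1 => "b1"
  'c' x 1 => "c1"
  'a' x 1 => "a1"
  'b' x 2 => "b2"
  'a' x 1 => "a1"
  'c' x 1 => "c1"
  'a' x 2 => "a2"
Compressed: "b1c1a1b2a1c1a2"
Compressed length: 14

14


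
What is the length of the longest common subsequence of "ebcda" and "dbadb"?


LCS of "ebcda" and "dbadb"
DP table:
           d    b    a    d    b
      0    0    0    0    0    0
  e   0    0    0    0    0    0
  b   0    0    1    1    1    1
  c   0    0    1    1    1    1
  d   0    1    1    1    2    2
  a   0    1    1    2    2    2
LCS length = dp[5][5] = 2

2


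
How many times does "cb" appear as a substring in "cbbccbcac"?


Searching for "cb" in "cbbccbcac"
Scanning each position:
  Position 0: "cb" => MATCH
  Position 1: "bb" => no
  Position 2: "bc" => no
  Position 3: "cc" => no
  Position 4: "cb" => MATCH
  Position 5: "bc" => no
  Position 6: "ca" => no
  Position 7: "ac" => no
Total occurrences: 2

2


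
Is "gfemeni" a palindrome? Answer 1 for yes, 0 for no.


Input: gfemeni
Reversed: inemefg
  Compare pos 0 ('g') with pos 6 ('i'): MISMATCH
  Compare pos 1 ('f') with pos 5 ('n'): MISMATCH
  Compare pos 2 ('e') with pos 4 ('e'): match
Result: not a palindrome

0


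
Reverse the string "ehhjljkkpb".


Input: ehhjljkkpb
Reading characters right to left:
  Position 9: 'b'
  Position 8: 'p'
  Position 7: 'k'
  Position 6: 'k'
  Position 5: 'j'
  Position 4: 'l'
  Position 3: 'j'
  Position 2: 'h'
  Position 1: 'h'
  Position 0: 'e'
Reversed: bpkkjljhhe

bpkkjljhhe


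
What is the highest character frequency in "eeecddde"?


Input: eeecddde
Character counts:
  'c': 1
  'd': 3
  'e': 4
Maximum frequency: 4

4


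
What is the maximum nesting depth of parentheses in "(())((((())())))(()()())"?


Input: "(())((((())())))(()()())"
Tracking depth:
  Position 0 '(': depth becomes 1
  Position 1 '(': depth becomes 2
  Position 2 ')': depth becomes 1
  Position 3 ')': depth becomes 0
  Position 4 '(': depth becomes 1
  Position 5 '(': depth becomes 2
  Position 6 '(': depth becomes 3
  Position 7 '(': depth becomes 4
  Position 8 '(': depth becomes 5
  Position 9 ')': depth becomes 4
  Position 10 ')': depth becomes 3
  Position 11 '(': depth becomes 4
  Position 12 ')': depth becomes 3
  Position 13 ')': depth becomes 2
  Position 14 ')': depth becomes 1
  Position 15 ')': depth becomes 0
  Position 16 '(': depth becomes 1
  Position 17 '(': depth becomes 2
  Position 18 ')': depth becomes 1
  Position 19 '(': depth becomes 2
  Position 20 ')': depth becomes 1
  Position 21 '(': depth becomes 2
  Position 22 ')': depth becomes 1
  Position 23 ')': depth becomes 0
Maximum depth reached: 5

5


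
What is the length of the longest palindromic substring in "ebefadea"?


Input: "ebefadea"
Checking substrings for palindromes:
  [0:3] "ebe" (len 3) => palindrome
Longest palindromic substring: "ebe" with length 3

3


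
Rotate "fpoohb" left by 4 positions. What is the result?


Input: "fpoohb", rotate left by 4
First 4 characters: "fpoo"
Remaining characters: "hb"
Concatenate remaining + first: "hb" + "fpoo" = "hbfpoo"

hbfpoo


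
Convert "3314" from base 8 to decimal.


Input: "3314" in base 8
Positional expansion:
  Digit '3' (value 3) x 8^3 = 1536
  Digit '3' (value 3) x 8^2 = 192
  Digit '1' (value 1) x 8^1 = 8
  Digit '4' (value 4) x 8^0 = 4
Sum = 1740

1740


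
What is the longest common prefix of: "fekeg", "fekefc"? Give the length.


Words: fekeg, fekefc
  Position 0: all 'f' => match
  Position 1: all 'e' => match
  Position 2: all 'k' => match
  Position 3: all 'e' => match
  Position 4: ('g', 'f') => mismatch, stop
LCP = "feke" (length 4)

4


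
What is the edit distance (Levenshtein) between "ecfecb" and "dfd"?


Computing edit distance: "ecfecb" -> "dfd"
DP table:
           d    f    d
      0    1    2    3
  e   1    1    2    3
  c   2    2    2    3
  f   3    3    2    3
  e   4    4    3    3
  c   5    5    4    4
  b   6    6    5    5
Edit distance = dp[6][3] = 5

5


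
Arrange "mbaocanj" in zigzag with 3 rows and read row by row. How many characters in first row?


Zigzag "mbaocanj" into 3 rows:
Placing characters:
  'm' => row 0
  'b' => row 1
  'a' => row 2
  'o' => row 1
  'c' => row 0
  'a' => row 1
  'n' => row 2
  'j' => row 1
Rows:
  Row 0: "mc"
  Row 1: "boaj"
  Row 2: "an"
First row length: 2

2


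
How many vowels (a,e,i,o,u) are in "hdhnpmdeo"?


Input: hdhnpmdeo
Checking each character:
  'h' at position 0: consonant
  'd' at position 1: consonant
  'h' at position 2: consonant
  'n' at position 3: consonant
  'p' at position 4: consonant
  'm' at position 5: consonant
  'd' at position 6: consonant
  'e' at position 7: vowel (running total: 1)
  'o' at position 8: vowel (running total: 2)
Total vowels: 2

2


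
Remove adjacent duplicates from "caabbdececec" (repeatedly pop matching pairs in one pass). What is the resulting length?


Input: caabbdececec
Stack-based adjacent duplicate removal:
  Read 'c': push. Stack: c
  Read 'a': push. Stack: ca
  Read 'a': matches stack top 'a' => pop. Stack: c
  Read 'b': push. Stack: cb
  Read 'b': matches stack top 'b' => pop. Stack: c
  Read 'd': push. Stack: cd
  Read 'e': push. Stack: cde
  Read 'c': push. Stack: cdec
  Read 'e': push. Stack: cdece
  Read 'c': push. Stack: cdecec
  Read 'e': push. Stack: cdecece
  Read 'c': push. Stack: cdececec
Final stack: "cdececec" (length 8)

8


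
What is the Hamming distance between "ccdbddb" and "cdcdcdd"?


Comparing "ccdbddb" and "cdcdcdd" position by position:
  Position 0: 'c' vs 'c' => same
  Position 1: 'c' vs 'd' => differ
  Position 2: 'd' vs 'c' => differ
  Position 3: 'b' vs 'd' => differ
  Position 4: 'd' vs 'c' => differ
  Position 5: 'd' vs 'd' => same
  Position 6: 'b' vs 'd' => differ
Total differences (Hamming distance): 5

5


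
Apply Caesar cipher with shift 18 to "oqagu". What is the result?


Caesar cipher: shift "oqagu" by 18
  'o' (pos 14) + 18 = pos 6 = 'g'
  'q' (pos 16) + 18 = pos 8 = 'i'
  'a' (pos 0) + 18 = pos 18 = 's'
  'g' (pos 6) + 18 = pos 24 = 'y'
  'u' (pos 20) + 18 = pos 12 = 'm'
Result: gisym

gisym


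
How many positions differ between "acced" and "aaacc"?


Comparing "acced" and "aaacc" position by position:
  Position 0: 'a' vs 'a' => same
  Position 1: 'c' vs 'a' => DIFFER
  Position 2: 'c' vs 'a' => DIFFER
  Position 3: 'e' vs 'c' => DIFFER
  Position 4: 'd' vs 'c' => DIFFER
Positions that differ: 4

4


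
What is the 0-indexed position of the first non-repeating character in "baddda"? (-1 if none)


Input: baddda
Character frequencies:
  'a': 2
  'b': 1
  'd': 3
Scanning left to right for freq == 1:
  Position 0 ('b'): unique! => answer = 0

0


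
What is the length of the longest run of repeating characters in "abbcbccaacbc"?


Input: "abbcbccaacbc"
Scanning for longest run:
  Position 1 ('b'): new char, reset run to 1
  Position 2 ('b'): continues run of 'b', length=2
  Position 3 ('c'): new char, reset run to 1
  Position 4 ('b'): new char, reset run to 1
  Position 5 ('c'): new char, reset run to 1
  Position 6 ('c'): continues run of 'c', length=2
  Position 7 ('a'): new char, reset run to 1
  Position 8 ('a'): continues run of 'a', length=2
  Position 9 ('c'): new char, reset run to 1
  Position 10 ('b'): new char, reset run to 1
  Position 11 ('c'): new char, reset run to 1
Longest run: 'b' with length 2

2


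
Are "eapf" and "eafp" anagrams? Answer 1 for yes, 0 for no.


Strings: "eapf", "eafp"
Sorted first:  aefp
Sorted second: aefp
Sorted forms match => anagrams

1


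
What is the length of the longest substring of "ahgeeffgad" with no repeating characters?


Input: "ahgeeffgad"
Sliding window (track last position of each char):
  Position 0 ('a'): window [0,0] length 1 -- new best
  Position 1 ('h'): window [0,1] length 2 -- new best
  Position 2 ('g'): window [0,2] length 3 -- new best
  Position 3 ('e'): window [0,3] length 4 -- new best
  Position 4 ('e'): repeat (last at 3), move window start to 4
  Position 4 ('e'): window [4,4] length 1
  Position 5 ('f'): window [4,5] length 2
  Position 6 ('f'): repeat (last at 5), move window start to 6
  Position 6 ('f'): window [6,6] length 1
  Position 7 ('g'): window [6,7] length 2
  Position 8 ('a'): window [6,8] length 3
  Position 9 ('d'): window [6,9] length 4
Longest substring with no repeats: "ahge" with length 4

4


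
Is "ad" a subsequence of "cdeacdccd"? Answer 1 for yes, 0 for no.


Check if "ad" is a subsequence of "cdeacdccd"
Greedy scan:
  Position 0 ('c'): no match needed
  Position 1 ('d'): no match needed
  Position 2 ('e'): no match needed
  Position 3 ('a'): matches sub[0] = 'a'
  Position 4 ('c'): no match needed
  Position 5 ('d'): matches sub[1] = 'd'
  Position 6 ('c'): no match needed
  Position 7 ('c'): no match needed
  Position 8 ('d'): no match needed
All 2 characters matched => is a subsequence

1


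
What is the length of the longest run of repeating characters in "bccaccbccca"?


Input: "bccaccbccca"
Scanning for longest run:
  Position 1 ('c'): new char, reset run to 1
  Position 2 ('c'): continues run of 'c', length=2
  Position 3 ('a'): new char, reset run to 1
  Position 4 ('c'): new char, reset run to 1
  Position 5 ('c'): continues run of 'c', length=2
  Position 6 ('b'): new char, reset run to 1
  Position 7 ('c'): new char, reset run to 1
  Position 8 ('c'): continues run of 'c', length=2
  Position 9 ('c'): continues run of 'c', length=3
  Position 10 ('a'): new char, reset run to 1
Longest run: 'c' with length 3

3


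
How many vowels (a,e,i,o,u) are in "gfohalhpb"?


Input: gfohalhpb
Checking each character:
  'g' at position 0: consonant
  'f' at position 1: consonant
  'o' at position 2: vowel (running total: 1)
  'h' at position 3: consonant
  'a' at position 4: vowel (running total: 2)
  'l' at position 5: consonant
  'h' at position 6: consonant
  'p' at position 7: consonant
  'b' at position 8: consonant
Total vowels: 2

2


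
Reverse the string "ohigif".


Input: ohigif
Reading characters right to left:
  Position 5: 'f'
  Position 4: 'i'
  Position 3: 'g'
  Position 2: 'i'
  Position 1: 'h'
  Position 0: 'o'
Reversed: figiho

figiho


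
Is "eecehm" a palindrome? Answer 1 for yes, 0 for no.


Input: eecehm
Reversed: mhecee
  Compare pos 0 ('e') with pos 5 ('m'): MISMATCH
  Compare pos 1 ('e') with pos 4 ('h'): MISMATCH
  Compare pos 2 ('c') with pos 3 ('e'): MISMATCH
Result: not a palindrome

0


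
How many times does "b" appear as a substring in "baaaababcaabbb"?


Searching for "b" in "baaaababcaabbb"
Scanning each position:
  Position 0: "b" => MATCH
  Position 1: "a" => no
  Position 2: "a" => no
  Position 3: "a" => no
  Position 4: "a" => no
  Position 5: "b" => MATCH
  Position 6: "a" => no
  Position 7: "b" => MATCH
  Position 8: "c" => no
  Position 9: "a" => no
  Position 10: "a" => no
  Position 11: "b" => MATCH
  Position 12: "b" => MATCH
  Position 13: "b" => MATCH
Total occurrences: 6

6


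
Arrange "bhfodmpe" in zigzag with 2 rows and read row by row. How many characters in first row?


Zigzag "bhfodmpe" into 2 rows:
Placing characters:
  'b' => row 0
  'h' => row 1
  'f' => row 0
  'o' => row 1
  'd' => row 0
  'm' => row 1
  'p' => row 0
  'e' => row 1
Rows:
  Row 0: "bfdp"
  Row 1: "home"
First row length: 4

4


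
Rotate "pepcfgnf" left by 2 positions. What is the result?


Input: "pepcfgnf", rotate left by 2
First 2 characters: "pe"
Remaining characters: "pcfgnf"
Concatenate remaining + first: "pcfgnf" + "pe" = "pcfgnfpe"

pcfgnfpe


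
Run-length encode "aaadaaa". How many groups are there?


Input: aaadaaa
Scanning for consecutive runs:
  Group 1: 'a' x 3 (positions 0-2)
  Group 2: 'd' x 1 (positions 3-3)
  Group 3: 'a' x 3 (positions 4-6)
Total groups: 3

3


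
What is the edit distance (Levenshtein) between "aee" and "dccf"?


Computing edit distance: "aee" -> "dccf"
DP table:
           d    c    c    f
      0    1    2    3    4
  a   1    1    2    3    4
  e   2    2    2    3    4
  e   3    3    3    3    4
Edit distance = dp[3][4] = 4

4


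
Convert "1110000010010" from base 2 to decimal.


Input: "1110000010010" in base 2
Positional expansion:
  Digit '1' (value 1) x 2^12 = 4096
  Digit '1' (value 1) x 2^11 = 2048
  Digit '1' (value 1) x 2^10 = 1024
  Digit '0' (value 0) x 2^9 = 0
  Digit '0' (value 0) x 2^8 = 0
  Digit '0' (value 0) x 2^7 = 0
  Digit '0' (value 0) x 2^6 = 0
  Digit '0' (value 0) x 2^5 = 0
  Digit '1' (value 1) x 2^4 = 16
  Digit '0' (value 0) x 2^3 = 0
  Digit '0' (value 0) x 2^2 = 0
  Digit '1' (value 1) x 2^1 = 2
  Digit '0' (value 0) x 2^0 = 0
Sum = 7186

7186


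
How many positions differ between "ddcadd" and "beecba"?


Comparing "ddcadd" and "beecba" position by position:
  Position 0: 'd' vs 'b' => DIFFER
  Position 1: 'd' vs 'e' => DIFFER
  Position 2: 'c' vs 'e' => DIFFER
  Position 3: 'a' vs 'c' => DIFFER
  Position 4: 'd' vs 'b' => DIFFER
  Position 5: 'd' vs 'a' => DIFFER
Positions that differ: 6

6


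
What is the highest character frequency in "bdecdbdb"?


Input: bdecdbdb
Character counts:
  'b': 3
  'c': 1
  'd': 3
  'e': 1
Maximum frequency: 3

3


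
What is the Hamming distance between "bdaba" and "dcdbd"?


Comparing "bdaba" and "dcdbd" position by position:
  Position 0: 'b' vs 'd' => differ
  Position 1: 'd' vs 'c' => differ
  Position 2: 'a' vs 'd' => differ
  Position 3: 'b' vs 'b' => same
  Position 4: 'a' vs 'd' => differ
Total differences (Hamming distance): 4

4


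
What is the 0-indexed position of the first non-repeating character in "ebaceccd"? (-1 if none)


Input: ebaceccd
Character frequencies:
  'a': 1
  'b': 1
  'c': 3
  'd': 1
  'e': 2
Scanning left to right for freq == 1:
  Position 0 ('e'): freq=2, skip
  Position 1 ('b'): unique! => answer = 1

1


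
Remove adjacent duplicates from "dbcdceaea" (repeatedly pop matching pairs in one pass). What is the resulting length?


Input: dbcdceaea
Stack-based adjacent duplicate removal:
  Read 'd': push. Stack: d
  Read 'b': push. Stack: db
  Read 'c': push. Stack: dbc
  Read 'd': push. Stack: dbcd
  Read 'c': push. Stack: dbcdc
  Read 'e': push. Stack: dbcdce
  Read 'a': push. Stack: dbcdcea
  Read 'e': push. Stack: dbcdceae
  Read 'a': push. Stack: dbcdceaea
Final stack: "dbcdceaea" (length 9)

9


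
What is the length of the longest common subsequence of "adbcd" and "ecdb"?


LCS of "adbcd" and "ecdb"
DP table:
           e    c    d    b
      0    0    0    0    0
  a   0    0    0    0    0
  d   0    0    0    1    1
  b   0    0    0    1    2
  c   0    0    1    1    2
  d   0    0    1    2    2
LCS length = dp[5][4] = 2

2


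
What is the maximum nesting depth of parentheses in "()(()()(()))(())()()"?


Input: "()(()()(()))(())()()"
Tracking depth:
  Position 0 '(': depth becomes 1
  Position 1 ')': depth becomes 0
  Position 2 '(': depth becomes 1
  Position 3 '(': depth becomes 2
  Position 4 ')': depth becomes 1
  Position 5 '(': depth becomes 2
  Position 6 ')': depth becomes 1
  Position 7 '(': depth becomes 2
  Position 8 '(': depth becomes 3
  Position 9 ')': depth becomes 2
  Position 10 ')': depth becomes 1
  Position 11 ')': depth becomes 0
  Position 12 '(': depth becomes 1
  Position 13 '(': depth becomes 2
  Position 14 ')': depth becomes 1
  Position 15 ')': depth becomes 0
  Position 16 '(': depth becomes 1
  Position 17 ')': depth becomes 0
  Position 18 '(': depth becomes 1
  Position 19 ')': depth becomes 0
Maximum depth reached: 3

3


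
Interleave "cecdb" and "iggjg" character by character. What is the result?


Interleaving "cecdb" and "iggjg":
  Position 0: 'c' from first, 'i' from second => "ci"
  Position 1: 'e' from first, 'g' from second => "eg"
  Position 2: 'c' from first, 'g' from second => "cg"
  Position 3: 'd' from first, 'j' from second => "dj"
  Position 4: 'b' from first, 'g' from second => "bg"
Result: ciegcgdjbg

ciegcgdjbg


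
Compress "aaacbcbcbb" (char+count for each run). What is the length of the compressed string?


Input: aaacbcbcbb
Runs:
  'a' x 3 => "a3"
  'c' x 1 => "c1"
  'b' x 1 => "b1"
  'c' x 1 => "c1"
  'b' x 1 => "b1"
  'c' x 1 => "c1"
  'b' x 2 => "b2"
Compressed: "a3c1b1c1b1c1b2"
Compressed length: 14

14


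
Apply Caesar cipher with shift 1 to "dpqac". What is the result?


Caesar cipher: shift "dpqac" by 1
  'd' (pos 3) + 1 = pos 4 = 'e'
  'p' (pos 15) + 1 = pos 16 = 'q'
  'q' (pos 16) + 1 = pos 17 = 'r'
  'a' (pos 0) + 1 = pos 1 = 'b'
  'c' (pos 2) + 1 = pos 3 = 'd'
Result: eqrbd

eqrbd


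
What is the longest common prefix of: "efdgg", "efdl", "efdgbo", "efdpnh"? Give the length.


Words: efdgg, efdl, efdgbo, efdpnh
  Position 0: all 'e' => match
  Position 1: all 'f' => match
  Position 2: all 'd' => match
  Position 3: ('g', 'l', 'g', 'p') => mismatch, stop
LCP = "efd" (length 3)

3


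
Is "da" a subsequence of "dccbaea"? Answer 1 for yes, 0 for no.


Check if "da" is a subsequence of "dccbaea"
Greedy scan:
  Position 0 ('d'): matches sub[0] = 'd'
  Position 1 ('c'): no match needed
  Position 2 ('c'): no match needed
  Position 3 ('b'): no match needed
  Position 4 ('a'): matches sub[1] = 'a'
  Position 5 ('e'): no match needed
  Position 6 ('a'): no match needed
All 2 characters matched => is a subsequence

1


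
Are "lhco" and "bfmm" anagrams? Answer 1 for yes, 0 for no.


Strings: "lhco", "bfmm"
Sorted first:  chlo
Sorted second: bfmm
Differ at position 0: 'c' vs 'b' => not anagrams

0


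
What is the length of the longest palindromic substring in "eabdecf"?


Input: "eabdecf"
Checking substrings for palindromes:
  No multi-char palindromic substrings found
Longest palindromic substring: "e" with length 1

1


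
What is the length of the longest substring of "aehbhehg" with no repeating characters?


Input: "aehbhehg"
Sliding window (track last position of each char):
  Position 0 ('a'): window [0,0] length 1 -- new best
  Position 1 ('e'): window [0,1] length 2 -- new best
  Position 2 ('h'): window [0,2] length 3 -- new best
  Position 3 ('b'): window [0,3] length 4 -- new best
  Position 4 ('h'): repeat (last at 2), move window start to 3
  Position 4 ('h'): window [3,4] length 2
  Position 5 ('e'): window [3,5] length 3
  Position 6 ('h'): repeat (last at 4), move window start to 5
  Position 6 ('h'): window [5,6] length 2
  Position 7 ('g'): window [5,7] length 3
Longest substring with no repeats: "aehb" with length 4

4


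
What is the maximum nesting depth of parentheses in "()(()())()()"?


Input: "()(()())()()"
Tracking depth:
  Position 0 '(': depth becomes 1
  Position 1 ')': depth becomes 0
  Position 2 '(': depth becomes 1
  Position 3 '(': depth becomes 2
  Position 4 ')': depth becomes 1
  Position 5 '(': depth becomes 2
  Position 6 ')': depth becomes 1
  Position 7 ')': depth becomes 0
  Position 8 '(': depth becomes 1
  Position 9 ')': depth becomes 0
  Position 10 '(': depth becomes 1
  Position 11 ')': depth becomes 0
Maximum depth reached: 2

2


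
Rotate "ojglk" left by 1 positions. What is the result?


Input: "ojglk", rotate left by 1
First 1 characters: "o"
Remaining characters: "jglk"
Concatenate remaining + first: "jglk" + "o" = "jglko"

jglko


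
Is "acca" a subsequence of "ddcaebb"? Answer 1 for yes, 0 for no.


Check if "acca" is a subsequence of "ddcaebb"
Greedy scan:
  Position 0 ('d'): no match needed
  Position 1 ('d'): no match needed
  Position 2 ('c'): no match needed
  Position 3 ('a'): matches sub[0] = 'a'
  Position 4 ('e'): no match needed
  Position 5 ('b'): no match needed
  Position 6 ('b'): no match needed
Only matched 1/4 characters => not a subsequence

0


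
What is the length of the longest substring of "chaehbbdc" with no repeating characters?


Input: "chaehbbdc"
Sliding window (track last position of each char):
  Position 0 ('c'): window [0,0] length 1 -- new best
  Position 1 ('h'): window [0,1] length 2 -- new best
  Position 2 ('a'): window [0,2] length 3 -- new best
  Position 3 ('e'): window [0,3] length 4 -- new best
  Position 4 ('h'): repeat (last at 1), move window start to 2
  Position 4 ('h'): window [2,4] length 3
  Position 5 ('b'): window [2,5] length 4
  Position 6 ('b'): repeat (last at 5), move window start to 6
  Position 6 ('b'): window [6,6] length 1
  Position 7 ('d'): window [6,7] length 2
  Position 8 ('c'): window [6,8] length 3
Longest substring with no repeats: "chae" with length 4

4


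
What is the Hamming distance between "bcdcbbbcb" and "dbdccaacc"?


Comparing "bcdcbbbcb" and "dbdccaacc" position by position:
  Position 0: 'b' vs 'd' => differ
  Position 1: 'c' vs 'b' => differ
  Position 2: 'd' vs 'd' => same
  Position 3: 'c' vs 'c' => same
  Position 4: 'b' vs 'c' => differ
  Position 5: 'b' vs 'a' => differ
  Position 6: 'b' vs 'a' => differ
  Position 7: 'c' vs 'c' => same
  Position 8: 'b' vs 'c' => differ
Total differences (Hamming distance): 6

6


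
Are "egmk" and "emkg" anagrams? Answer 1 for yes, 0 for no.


Strings: "egmk", "emkg"
Sorted first:  egkm
Sorted second: egkm
Sorted forms match => anagrams

1


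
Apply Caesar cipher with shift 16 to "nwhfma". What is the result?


Caesar cipher: shift "nwhfma" by 16
  'n' (pos 13) + 16 = pos 3 = 'd'
  'w' (pos 22) + 16 = pos 12 = 'm'
  'h' (pos 7) + 16 = pos 23 = 'x'
  'f' (pos 5) + 16 = pos 21 = 'v'
  'm' (pos 12) + 16 = pos 2 = 'c'
  'a' (pos 0) + 16 = pos 16 = 'q'
Result: dmxvcq

dmxvcq


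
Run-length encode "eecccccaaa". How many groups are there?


Input: eecccccaaa
Scanning for consecutive runs:
  Group 1: 'e' x 2 (positions 0-1)
  Group 2: 'c' x 5 (positions 2-6)
  Group 3: 'a' x 3 (positions 7-9)
Total groups: 3

3


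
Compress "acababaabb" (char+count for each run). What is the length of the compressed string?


Input: acababaabb
Runs:
  'a' x 1 => "a1"
  'c' x 1 => "c1"
  'a' x 1 => "a1"
  'b' x 1 => "b1"
  'a' x 1 => "a1"
  'b' x 1 => "b1"
  'a' x 2 => "a2"
  'b' x 2 => "b2"
Compressed: "a1c1a1b1a1b1a2b2"
Compressed length: 16

16


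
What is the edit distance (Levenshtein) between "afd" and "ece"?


Computing edit distance: "afd" -> "ece"
DP table:
           e    c    e
      0    1    2    3
  a   1    1    2    3
  f   2    2    2    3
  d   3    3    3    3
Edit distance = dp[3][3] = 3

3


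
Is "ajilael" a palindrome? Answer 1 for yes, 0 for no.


Input: ajilael
Reversed: lealija
  Compare pos 0 ('a') with pos 6 ('l'): MISMATCH
  Compare pos 1 ('j') with pos 5 ('e'): MISMATCH
  Compare pos 2 ('i') with pos 4 ('a'): MISMATCH
Result: not a palindrome

0


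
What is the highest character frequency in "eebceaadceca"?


Input: eebceaadceca
Character counts:
  'a': 3
  'b': 1
  'c': 3
  'd': 1
  'e': 4
Maximum frequency: 4

4


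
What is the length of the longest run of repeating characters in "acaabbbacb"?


Input: "acaabbbacb"
Scanning for longest run:
  Position 1 ('c'): new char, reset run to 1
  Position 2 ('a'): new char, reset run to 1
  Position 3 ('a'): continues run of 'a', length=2
  Position 4 ('b'): new char, reset run to 1
  Position 5 ('b'): continues run of 'b', length=2
  Position 6 ('b'): continues run of 'b', length=3
  Position 7 ('a'): new char, reset run to 1
  Position 8 ('c'): new char, reset run to 1
  Position 9 ('b'): new char, reset run to 1
Longest run: 'b' with length 3

3


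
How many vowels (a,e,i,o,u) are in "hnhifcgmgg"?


Input: hnhifcgmgg
Checking each character:
  'h' at position 0: consonant
  'n' at position 1: consonant
  'h' at position 2: consonant
  'i' at position 3: vowel (running total: 1)
  'f' at position 4: consonant
  'c' at position 5: consonant
  'g' at position 6: consonant
  'm' at position 7: consonant
  'g' at position 8: consonant
  'g' at position 9: consonant
Total vowels: 1

1


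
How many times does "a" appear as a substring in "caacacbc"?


Searching for "a" in "caacacbc"
Scanning each position:
  Position 0: "c" => no
  Position 1: "a" => MATCH
  Position 2: "a" => MATCH
  Position 3: "c" => no
  Position 4: "a" => MATCH
  Position 5: "c" => no
  Position 6: "b" => no
  Position 7: "c" => no
Total occurrences: 3

3


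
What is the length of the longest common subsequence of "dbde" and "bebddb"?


LCS of "dbde" and "bebddb"
DP table:
           b    e    b    d    d    b
      0    0    0    0    0    0    0
  d   0    0    0    0    1    1    1
  b   0    1    1    1    1    1    2
  d   0    1    1    1    2    2    2
  e   0    1    2    2    2    2    2
LCS length = dp[4][6] = 2

2


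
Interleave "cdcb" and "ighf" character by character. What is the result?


Interleaving "cdcb" and "ighf":
  Position 0: 'c' from first, 'i' from second => "ci"
  Position 1: 'd' from first, 'g' from second => "dg"
  Position 2: 'c' from first, 'h' from second => "ch"
  Position 3: 'b' from first, 'f' from second => "bf"
Result: cidgchbf

cidgchbf


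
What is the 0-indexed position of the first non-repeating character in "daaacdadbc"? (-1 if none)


Input: daaacdadbc
Character frequencies:
  'a': 4
  'b': 1
  'c': 2
  'd': 3
Scanning left to right for freq == 1:
  Position 0 ('d'): freq=3, skip
  Position 1 ('a'): freq=4, skip
  Position 2 ('a'): freq=4, skip
  Position 3 ('a'): freq=4, skip
  Position 4 ('c'): freq=2, skip
  Position 5 ('d'): freq=3, skip
  Position 6 ('a'): freq=4, skip
  Position 7 ('d'): freq=3, skip
  Position 8 ('b'): unique! => answer = 8

8


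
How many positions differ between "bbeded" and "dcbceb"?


Comparing "bbeded" and "dcbceb" position by position:
  Position 0: 'b' vs 'd' => DIFFER
  Position 1: 'b' vs 'c' => DIFFER
  Position 2: 'e' vs 'b' => DIFFER
  Position 3: 'd' vs 'c' => DIFFER
  Position 4: 'e' vs 'e' => same
  Position 5: 'd' vs 'b' => DIFFER
Positions that differ: 5

5


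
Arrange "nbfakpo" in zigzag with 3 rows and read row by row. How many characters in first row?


Zigzag "nbfakpo" into 3 rows:
Placing characters:
  'n' => row 0
  'b' => row 1
  'f' => row 2
  'a' => row 1
  'k' => row 0
  'p' => row 1
  'o' => row 2
Rows:
  Row 0: "nk"
  Row 1: "bap"
  Row 2: "fo"
First row length: 2

2


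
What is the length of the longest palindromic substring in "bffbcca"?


Input: "bffbcca"
Checking substrings for palindromes:
  [0:4] "bffb" (len 4) => palindrome
  [1:3] "ff" (len 2) => palindrome
  [4:6] "cc" (len 2) => palindrome
Longest palindromic substring: "bffb" with length 4

4


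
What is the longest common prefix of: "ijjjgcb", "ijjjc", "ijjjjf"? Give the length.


Words: ijjjgcb, ijjjc, ijjjjf
  Position 0: all 'i' => match
  Position 1: all 'j' => match
  Position 2: all 'j' => match
  Position 3: all 'j' => match
  Position 4: ('g', 'c', 'j') => mismatch, stop
LCP = "ijjj" (length 4)

4


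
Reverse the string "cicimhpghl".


Input: cicimhpghl
Reading characters right to left:
  Position 9: 'l'
  Position 8: 'h'
  Position 7: 'g'
  Position 6: 'p'
  Position 5: 'h'
  Position 4: 'm'
  Position 3: 'i'
  Position 2: 'c'
  Position 1: 'i'
  Position 0: 'c'
Reversed: lhgphmicic

lhgphmicic


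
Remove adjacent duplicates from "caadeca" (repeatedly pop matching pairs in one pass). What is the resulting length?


Input: caadeca
Stack-based adjacent duplicate removal:
  Read 'c': push. Stack: c
  Read 'a': push. Stack: ca
  Read 'a': matches stack top 'a' => pop. Stack: c
  Read 'd': push. Stack: cd
  Read 'e': push. Stack: cde
  Read 'c': push. Stack: cdec
  Read 'a': push. Stack: cdeca
Final stack: "cdeca" (length 5)

5


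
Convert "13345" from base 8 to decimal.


Input: "13345" in base 8
Positional expansion:
  Digit '1' (value 1) x 8^4 = 4096
  Digit '3' (value 3) x 8^3 = 1536
  Digit '3' (value 3) x 8^2 = 192
  Digit '4' (value 4) x 8^1 = 32
  Digit '5' (value 5) x 8^0 = 5
Sum = 5861

5861


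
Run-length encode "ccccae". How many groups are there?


Input: ccccae
Scanning for consecutive runs:
  Group 1: 'c' x 4 (positions 0-3)
  Group 2: 'a' x 1 (positions 4-4)
  Group 3: 'e' x 1 (positions 5-5)
Total groups: 3

3


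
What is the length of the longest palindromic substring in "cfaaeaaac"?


Input: "cfaaeaaac"
Checking substrings for palindromes:
  [2:7] "aaeaa" (len 5) => palindrome
  [3:6] "aea" (len 3) => palindrome
  [5:8] "aaa" (len 3) => palindrome
  [2:4] "aa" (len 2) => palindrome
  [5:7] "aa" (len 2) => palindrome
  [6:8] "aa" (len 2) => palindrome
Longest palindromic substring: "aaeaa" with length 5

5


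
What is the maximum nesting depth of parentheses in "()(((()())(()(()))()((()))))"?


Input: "()(((()())(()(()))()((()))))"
Tracking depth:
  Position 0 '(': depth becomes 1
  Position 1 ')': depth becomes 0
  Position 2 '(': depth becomes 1
  Position 3 '(': depth becomes 2
  Position 4 '(': depth becomes 3
  Position 5 '(': depth becomes 4
  Position 6 ')': depth becomes 3
  Position 7 '(': depth becomes 4
  Position 8 ')': depth becomes 3
  Position 9 ')': depth becomes 2
  Position 10 '(': depth becomes 3
  Position 11 '(': depth becomes 4
  Position 12 ')': depth becomes 3
  Position 13 '(': depth becomes 4
  Position 14 '(': depth becomes 5
  Position 15 ')': depth becomes 4
  Position 16 ')': depth becomes 3
  Position 17 ')': depth becomes 2
  Position 18 '(': depth becomes 3
  Position 19 ')': depth becomes 2
  Position 20 '(': depth becomes 3
  Position 21 '(': depth becomes 4
  Position 22 '(': depth becomes 5
  Position 23 ')': depth becomes 4
  Position 24 ')': depth becomes 3
  Position 25 ')': depth becomes 2
  Position 26 ')': depth becomes 1
  Position 27 ')': depth becomes 0
Maximum depth reached: 5

5


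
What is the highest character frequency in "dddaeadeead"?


Input: dddaeadeead
Character counts:
  'a': 3
  'd': 5
  'e': 3
Maximum frequency: 5

5


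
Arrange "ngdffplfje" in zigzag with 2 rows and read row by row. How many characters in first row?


Zigzag "ngdffplfje" into 2 rows:
Placing characters:
  'n' => row 0
  'g' => row 1
  'd' => row 0
  'f' => row 1
  'f' => row 0
  'p' => row 1
  'l' => row 0
  'f' => row 1
  'j' => row 0
  'e' => row 1
Rows:
  Row 0: "ndflj"
  Row 1: "gfpfe"
First row length: 5

5


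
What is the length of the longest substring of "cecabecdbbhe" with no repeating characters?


Input: "cecabecdbbhe"
Sliding window (track last position of each char):
  Position 0 ('c'): window [0,0] length 1 -- new best
  Position 1 ('e'): window [0,1] length 2 -- new best
  Position 2 ('c'): repeat (last at 0), move window start to 1
  Position 2 ('c'): window [1,2] length 2
  Position 3 ('a'): window [1,3] length 3 -- new best
  Position 4 ('b'): window [1,4] length 4 -- new best
  Position 5 ('e'): repeat (last at 1), move window start to 2
  Position 5 ('e'): window [2,5] length 4
  Position 6 ('c'): repeat (last at 2), move window start to 3
  Position 6 ('c'): window [3,6] length 4
  Position 7 ('d'): window [3,7] length 5 -- new best
  Position 8 ('b'): repeat (last at 4), move window start to 5
  Position 8 ('b'): window [5,8] length 4
  Position 9 ('b'): repeat (last at 8), move window start to 9
  Position 9 ('b'): window [9,9] length 1
  Position 10 ('h'): window [9,10] length 2
  Position 11 ('e'): window [9,11] length 3
Longest substring with no repeats: "abecd" with length 5

5


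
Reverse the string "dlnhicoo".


Input: dlnhicoo
Reading characters right to left:
  Position 7: 'o'
  Position 6: 'o'
  Position 5: 'c'
  Position 4: 'i'
  Position 3: 'h'
  Position 2: 'n'
  Position 1: 'l'
  Position 0: 'd'
Reversed: oocihnld

oocihnld


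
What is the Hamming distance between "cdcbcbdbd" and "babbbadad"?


Comparing "cdcbcbdbd" and "babbbadad" position by position:
  Position 0: 'c' vs 'b' => differ
  Position 1: 'd' vs 'a' => differ
  Position 2: 'c' vs 'b' => differ
  Position 3: 'b' vs 'b' => same
  Position 4: 'c' vs 'b' => differ
  Position 5: 'b' vs 'a' => differ
  Position 6: 'd' vs 'd' => same
  Position 7: 'b' vs 'a' => differ
  Position 8: 'd' vs 'd' => same
Total differences (Hamming distance): 6

6


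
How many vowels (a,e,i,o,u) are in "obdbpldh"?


Input: obdbpldh
Checking each character:
  'o' at position 0: vowel (running total: 1)
  'b' at position 1: consonant
  'd' at position 2: consonant
  'b' at position 3: consonant
  'p' at position 4: consonant
  'l' at position 5: consonant
  'd' at position 6: consonant
  'h' at position 7: consonant
Total vowels: 1

1


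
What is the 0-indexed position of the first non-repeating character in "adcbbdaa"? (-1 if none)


Input: adcbbdaa
Character frequencies:
  'a': 3
  'b': 2
  'c': 1
  'd': 2
Scanning left to right for freq == 1:
  Position 0 ('a'): freq=3, skip
  Position 1 ('d'): freq=2, skip
  Position 2 ('c'): unique! => answer = 2

2


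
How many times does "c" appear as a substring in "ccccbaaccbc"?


Searching for "c" in "ccccbaaccbc"
Scanning each position:
  Position 0: "c" => MATCH
  Position 1: "c" => MATCH
  Position 2: "c" => MATCH
  Position 3: "c" => MATCH
  Position 4: "b" => no
  Position 5: "a" => no
  Position 6: "a" => no
  Position 7: "c" => MATCH
  Position 8: "c" => MATCH
  Position 9: "b" => no
  Position 10: "c" => MATCH
Total occurrences: 7

7


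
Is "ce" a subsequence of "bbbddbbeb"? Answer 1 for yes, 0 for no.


Check if "ce" is a subsequence of "bbbddbbeb"
Greedy scan:
  Position 0 ('b'): no match needed
  Position 1 ('b'): no match needed
  Position 2 ('b'): no match needed
  Position 3 ('d'): no match needed
  Position 4 ('d'): no match needed
  Position 5 ('b'): no match needed
  Position 6 ('b'): no match needed
  Position 7 ('e'): no match needed
  Position 8 ('b'): no match needed
Only matched 0/2 characters => not a subsequence

0


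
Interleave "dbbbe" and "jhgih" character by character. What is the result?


Interleaving "dbbbe" and "jhgih":
  Position 0: 'd' from first, 'j' from second => "dj"
  Position 1: 'b' from first, 'h' from second => "bh"
  Position 2: 'b' from first, 'g' from second => "bg"
  Position 3: 'b' from first, 'i' from second => "bi"
  Position 4: 'e' from first, 'h' from second => "eh"
Result: djbhbgbieh

djbhbgbieh
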